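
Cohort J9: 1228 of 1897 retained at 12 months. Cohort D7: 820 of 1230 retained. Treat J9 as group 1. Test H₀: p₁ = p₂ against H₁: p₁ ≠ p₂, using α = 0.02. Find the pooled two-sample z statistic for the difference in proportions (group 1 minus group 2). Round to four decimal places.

z = -1.1107

p̂₁ = 1228/1897 ≈ 0.647338, p̂₂ = 820/1230 ≈ 0.666667.
Pooled p̂ = (1228+820)/(1897+1230) = 2048/3127 = 0.654941.
SE = √(p̂(1−p̂)(1/n₁+1/n₂)) = √(0.654941·0.345059·0.00134016) = √(0.000302866) = 0.017403.
z = (0.647338 − 0.666667)/0.017403 = -0.019329/0.017403 = -1.1107.
Two-sided p-value ≈ 2·Φ(−1.111) = 0.2667, so at α = 0.02 we fail to reject H₀.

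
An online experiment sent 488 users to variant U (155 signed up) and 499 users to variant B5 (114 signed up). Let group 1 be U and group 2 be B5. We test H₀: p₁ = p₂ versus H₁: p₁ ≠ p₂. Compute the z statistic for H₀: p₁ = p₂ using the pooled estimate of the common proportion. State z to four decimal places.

p̂₁ = 155/488 = 0.317623, p̂₂ = 114/499 = 0.228457.
Pooled p̂ = (155+114)/(488+499) = 269/987 = 0.272543.
SE = √(0.198263 × 0.00405319) = 0.028348.
z = (0.317623 − 0.228457)/0.028348 = 0.089166/0.028348 = 3.1454.
p-value = 2·P(Z > 3.145) ≈ 0.0017.

z = 3.1454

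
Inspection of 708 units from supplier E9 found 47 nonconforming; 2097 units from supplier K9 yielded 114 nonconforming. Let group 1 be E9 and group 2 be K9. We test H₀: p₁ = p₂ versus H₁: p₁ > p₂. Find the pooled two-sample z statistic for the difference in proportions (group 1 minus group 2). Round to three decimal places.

z = 1.189

p̂₁ = 47/708 ≈ 0.06638, p̂₂ = 114/2097 ≈ 0.05436.
Pooled p̂ = (47+114)/(708+2097) = 161/2805 = 0.05740.
SE = √(0.054103 × 0.0018893) = 0.01011.
z = (0.06638 − 0.05436)/0.01011 = 0.01202/0.01011 = 1.189.
p-value = P(Z > 1.189) ≈ 0.1172.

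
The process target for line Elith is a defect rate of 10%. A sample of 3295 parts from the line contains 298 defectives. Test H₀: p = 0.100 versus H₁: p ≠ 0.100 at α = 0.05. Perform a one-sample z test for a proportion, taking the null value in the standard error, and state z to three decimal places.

p̂ = 298/3295 = 0.090440.
SE = √(p₀(1−p₀)/n) = √(0.09/3295) = 0.005226.
z = (0.090440 − 0.1)/0.005226 = -0.009560/0.005226 = -1.829.
p-value = 2·P(Z > 1.829) ≈ 0.0674; since p > α = 0.05, fail to reject H₀.

z = -1.829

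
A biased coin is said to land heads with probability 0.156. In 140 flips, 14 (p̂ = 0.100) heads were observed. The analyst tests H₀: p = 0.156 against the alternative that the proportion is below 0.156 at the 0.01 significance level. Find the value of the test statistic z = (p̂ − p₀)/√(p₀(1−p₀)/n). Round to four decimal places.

p̂ = 14/140 ≈ 0.100000.
Standard error under H₀: √(0.156×0.844/140) = 0.030667.
z = (0.100000 − 0.156)/0.030667 = -0.056000/0.030667 = -1.8261.
p-value = P(Z < -1.826) ≈ 0.0339, so at α = 0.01 we fail to reject H₀.

z = -1.8261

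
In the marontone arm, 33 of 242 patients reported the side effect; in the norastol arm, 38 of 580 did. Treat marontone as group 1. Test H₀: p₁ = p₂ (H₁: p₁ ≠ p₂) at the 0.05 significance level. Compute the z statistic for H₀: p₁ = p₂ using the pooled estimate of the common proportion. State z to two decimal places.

p̂₁ = 33/242 ≈ 0.1364, p̂₂ = 38/580 ≈ 0.0655.
Pooled p̂ = (33+38)/(242+580) = 71/822 = 0.0864.
SE = √(0.0789141 × 0.00585637) = 0.0215.
z = (0.1364 − 0.0655)/0.0215 = 0.0709/0.0215 = 3.30.
p-value = 2·P(Z > 3.296) ≈ 0.0010; since p < α = 0.05, reject H₀.

z = 3.30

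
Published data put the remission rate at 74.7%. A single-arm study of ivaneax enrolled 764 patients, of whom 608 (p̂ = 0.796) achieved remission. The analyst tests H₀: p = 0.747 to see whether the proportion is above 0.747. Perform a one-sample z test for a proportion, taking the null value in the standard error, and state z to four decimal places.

p̂ = 608/764 ≈ 0.795812.
Standard error under H₀: √(0.747×0.253/764) = 0.015728.
z = (0.795812 − 0.747)/0.015728 = 0.048812/0.015728 = 3.1035.
p-value = P(Z > 3.103) ≈ 0.0010.

z = 3.1035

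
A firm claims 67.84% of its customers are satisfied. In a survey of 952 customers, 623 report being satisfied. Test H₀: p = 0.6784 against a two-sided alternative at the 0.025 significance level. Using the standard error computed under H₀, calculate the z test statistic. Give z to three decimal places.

z = -1.585

p̂ = 623/952 = 0.65441.
Standard error under H₀: √(0.6784×0.3216/952) = 0.01514.
z = (0.65441 − 0.6784)/0.01514 = -0.02399/0.01514 = -1.585.
p-value = 2·P(Z > 1.585) ≈ 0.1131, so at α = 0.025 we fail to reject H₀.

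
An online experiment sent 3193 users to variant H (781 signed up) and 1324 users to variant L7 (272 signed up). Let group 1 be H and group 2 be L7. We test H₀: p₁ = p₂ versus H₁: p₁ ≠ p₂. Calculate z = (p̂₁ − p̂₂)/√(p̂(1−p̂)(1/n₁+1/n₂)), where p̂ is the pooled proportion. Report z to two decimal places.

p̂₁ = 781/3193 = 0.24460, p̂₂ = 272/1324 = 0.20544.
Pooled p̂ = (781+272)/(3193+1324) = 1053/4517 = 0.23312.
SE = √(p̂(1−p̂)(1/n₁+1/n₂)) = √(0.23312·0.76688·0.00106847) = √(0.000191016) = 0.01382.
z = (0.24460 − 0.20544)/0.01382 = 0.03916/0.01382 = 2.83.
Two-sided p-value ≈ 2·Φ(−2.833) = 0.0046.

z = 2.83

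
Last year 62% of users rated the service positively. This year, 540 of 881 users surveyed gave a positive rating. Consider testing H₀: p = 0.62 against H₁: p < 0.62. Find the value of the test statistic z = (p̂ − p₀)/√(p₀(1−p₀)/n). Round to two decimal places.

z = -0.43

p̂ = 540/881 ≈ 0.6129.
Under H₀, SE = √(0.62·0.38/881) = √(0.000267423) = 0.0164.
z = (0.6129 − 0.62)/0.0164 = -0.0071/0.0164 = -0.43.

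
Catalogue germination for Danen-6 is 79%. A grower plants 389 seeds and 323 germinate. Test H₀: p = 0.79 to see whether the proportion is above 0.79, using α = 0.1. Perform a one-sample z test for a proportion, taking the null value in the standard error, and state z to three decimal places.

p̂ = 323/389 = 0.83033.
Standard error under H₀: √(0.79×0.21/389) = 0.02065.
z = (0.83033 − 0.79)/0.02065 = 0.04033/0.02065 = 1.953.
p-value = P(Z > 1.953) ≈ 0.0254, so at α = 0.1 we reject H₀.

z = 1.953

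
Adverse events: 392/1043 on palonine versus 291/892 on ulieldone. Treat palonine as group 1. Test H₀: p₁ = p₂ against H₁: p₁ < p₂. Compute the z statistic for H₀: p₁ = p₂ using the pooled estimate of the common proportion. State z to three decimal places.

p̂₁ = 392/1043 ≈ 0.375839, p̂₂ = 291/892 ≈ 0.326233.
Pooled p̂ = (392+291)/(1043+892) = 683/1935 = 0.352972.
SE = √(0.228383 × 0.00207985) = 0.021795.
z = (0.375839 − 0.326233)/0.021795 = 0.049606/0.021795 = 2.276.

z = 2.276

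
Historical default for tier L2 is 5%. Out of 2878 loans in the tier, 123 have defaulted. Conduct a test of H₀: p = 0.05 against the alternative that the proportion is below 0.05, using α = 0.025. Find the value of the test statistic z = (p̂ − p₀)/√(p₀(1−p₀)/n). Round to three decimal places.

p̂ = 123/2878 = 0.04274.
SE = √(p₀(1−p₀)/n) = √(0.0475/2878) = 0.00406.
z = (0.04274 − 0.05)/0.00406 = -0.00726/0.00406 = -1.788.
p-value = P(Z < -1.788) ≈ 0.0369; since p > α = 0.025, fail to reject H₀.

z = -1.788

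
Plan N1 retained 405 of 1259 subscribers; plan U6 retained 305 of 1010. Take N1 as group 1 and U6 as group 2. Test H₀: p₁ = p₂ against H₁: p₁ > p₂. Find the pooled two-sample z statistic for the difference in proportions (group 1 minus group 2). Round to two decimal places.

p̂₁ = 405/1259 ≈ 0.3217, p̂₂ = 305/1010 ≈ 0.3020.
Pooled p̂ = (405+305)/(1259+1010) = 710/2269 = 0.3129.
SE = √(p̂(1−p̂)(1/n₁+1/n₂)) = √(0.3129·0.6871·0.00178438) = √(0.000383639) = 0.0196.
z = (0.3217 − 0.3020)/0.0196 = 0.0197/0.0196 = 1.01.

z = 1.01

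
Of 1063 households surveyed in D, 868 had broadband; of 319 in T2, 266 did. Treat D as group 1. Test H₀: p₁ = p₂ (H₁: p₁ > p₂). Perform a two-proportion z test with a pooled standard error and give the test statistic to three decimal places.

p̂₁ = 868/1063 = 0.81656, p̂₂ = 266/319 = 0.83386.
Pooled p̂ = (868+266)/(1063+319) = 1134/1382 = 0.82055.
SE = √(0.147248 × 0.00407553) = 0.02450.
z = (0.81656 − 0.83386)/0.02450 = -0.01730/0.02450 = -0.706.
p-value = P(Z > -0.706) ≈ 0.7600.

z = -0.706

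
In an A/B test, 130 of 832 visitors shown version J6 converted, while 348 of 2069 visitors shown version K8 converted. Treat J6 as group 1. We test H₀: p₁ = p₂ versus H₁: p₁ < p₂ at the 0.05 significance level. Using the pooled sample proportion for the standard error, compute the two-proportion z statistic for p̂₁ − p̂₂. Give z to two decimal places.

p̂₁ = 130/832 = 0.15625, p̂₂ = 348/2069 = 0.16820.
Pooled p̂ = (130+348)/(832+2069) = 478/2901 = 0.16477.
SE = √(0.137621 × 0.00168525) = 0.01523.
z = (0.15625 − 0.16820)/0.01523 = -0.01195/0.01523 = -0.78.
p-value = P(Z < -0.784) ≈ 0.2164; since p > α = 0.05, fail to reject H₀.

z = -0.78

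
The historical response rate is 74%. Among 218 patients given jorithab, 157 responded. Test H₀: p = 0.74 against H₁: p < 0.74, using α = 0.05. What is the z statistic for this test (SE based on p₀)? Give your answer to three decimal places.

z = -0.667

p̂ = 157/218 ≈ 0.72018.
Under H₀, SE = √(0.74·0.26/218) = √(0.000882569) = 0.02971.
z = (0.72018 − 0.74)/0.02971 = -0.01982/0.02971 = -0.667.
p-value = P(Z < -0.667) ≈ 0.2524, so at α = 0.05 we fail to reject H₀.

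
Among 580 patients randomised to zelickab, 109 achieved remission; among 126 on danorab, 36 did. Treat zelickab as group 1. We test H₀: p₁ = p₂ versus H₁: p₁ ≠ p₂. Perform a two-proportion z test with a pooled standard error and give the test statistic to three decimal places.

p̂₁ = 109/580 = 0.187931, p̂₂ = 36/126 = 0.285714.
Pooled p̂ = (109+36)/(580+126) = 145/706 = 0.205382.
SE = √(p̂(1−p̂)(1/n₁+1/n₂)) = √(0.205382·0.794618·0.00966065) = √(0.00157662) = 0.039707.
z = (0.187931 − 0.285714)/0.039707 = -0.097783/0.039707 = -2.463.
Two-sided p-value ≈ 2·Φ(−2.463) = 0.0138.

z = -2.463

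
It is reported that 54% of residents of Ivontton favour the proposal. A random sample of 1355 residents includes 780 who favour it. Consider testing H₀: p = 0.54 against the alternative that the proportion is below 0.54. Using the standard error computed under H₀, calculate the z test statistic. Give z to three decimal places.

z = 2.633

p̂ = 780/1355 = 0.57565.
Standard error under H₀: √(0.54×0.46/1355) = 0.01354.
z = (0.57565 − 0.54)/0.01354 = 0.03565/0.01354 = 2.633.
p-value = P(Z < 2.633) ≈ 0.9958.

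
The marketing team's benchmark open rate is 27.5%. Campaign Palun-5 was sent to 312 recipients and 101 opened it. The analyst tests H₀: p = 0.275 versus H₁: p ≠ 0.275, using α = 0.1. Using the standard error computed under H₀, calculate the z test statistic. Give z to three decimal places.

z = 1.927

p̂ = 101/312 = 0.32372.
SE = √(p₀(1−p₀)/n) = √(0.19937/312) = 0.02528.
z = (0.32372 − 0.275)/0.02528 = 0.04872/0.02528 = 1.927.
p-value = 2·P(Z > 1.927) ≈ 0.0540; since p < α = 0.1, reject H₀.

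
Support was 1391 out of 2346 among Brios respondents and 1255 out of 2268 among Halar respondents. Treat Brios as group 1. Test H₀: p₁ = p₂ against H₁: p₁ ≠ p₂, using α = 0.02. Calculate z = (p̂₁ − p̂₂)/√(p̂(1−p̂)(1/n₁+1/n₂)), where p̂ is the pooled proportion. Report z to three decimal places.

z = 2.717

p̂₁ = 1391/2346 = 0.592924, p̂₂ = 1255/2268 = 0.553351.
Pooled p̂ = (1391+1255)/(2346+2268) = 2646/4614 = 0.573472.
SE = √(p̂(1−p̂)(1/n₁+1/n₂)) = √(0.573472·0.426528·0.000867175) = √(0.000212113) = 0.014564.
z = (0.592924 − 0.553351)/0.014564 = 0.039573/0.014564 = 2.717.
Two-sided p-value ≈ 2·Φ(−2.717) = 0.0066. With α = 0.02, reject H₀.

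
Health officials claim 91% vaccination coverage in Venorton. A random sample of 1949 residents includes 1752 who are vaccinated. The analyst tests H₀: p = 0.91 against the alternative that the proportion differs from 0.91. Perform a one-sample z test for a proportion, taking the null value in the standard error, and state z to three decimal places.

p̂ = 1752/1949 = 0.898923.
Standard error under H₀: √(0.91×0.09/1949) = 0.006482.
z = (0.898923 − 0.91)/0.006482 = -0.011077/0.006482 = -1.709.
p-value = 2·P(Z > 1.709) ≈ 0.0875.

z = -1.709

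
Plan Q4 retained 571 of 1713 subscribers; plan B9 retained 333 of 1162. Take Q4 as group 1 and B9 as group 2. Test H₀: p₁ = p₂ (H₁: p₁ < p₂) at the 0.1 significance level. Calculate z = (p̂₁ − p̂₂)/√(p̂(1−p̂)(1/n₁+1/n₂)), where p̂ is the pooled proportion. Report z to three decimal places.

p̂₁ = 571/1713 = 0.333333, p̂₂ = 333/1162 = 0.286575.
Pooled p̂ = (571+333)/(1713+1162) = 904/2875 = 0.314435.
SE = √(p̂(1−p̂)(1/n₁+1/n₂)) = √(0.314435·0.685565·0.00144436) = √(0.000311353) = 0.017645.
z = (0.333333 − 0.286575)/0.017645 = 0.046758/0.017645 = 2.650.
p-value = P(Z < 2.650) ≈ 0.9960. With α = 0.1, fail to reject H₀.

z = 2.650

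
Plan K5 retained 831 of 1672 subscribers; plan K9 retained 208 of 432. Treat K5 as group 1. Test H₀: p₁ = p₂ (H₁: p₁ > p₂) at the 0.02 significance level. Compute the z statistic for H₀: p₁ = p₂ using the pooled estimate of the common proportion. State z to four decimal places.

p̂₁ = 831/1672 ≈ 0.497010, p̂₂ = 208/432 ≈ 0.481481.
Pooled p̂ = (831+208)/(1672+432) = 1039/2104 = 0.493821.
SE = √(0.249962 × 0.0029129) = 0.026984.
z = (0.497010 − 0.481481)/0.026984 = 0.015529/0.026984 = 0.5755.
p-value = P(Z > 0.575) ≈ 0.2825, so at α = 0.02 we fail to reject H₀.

z = 0.5755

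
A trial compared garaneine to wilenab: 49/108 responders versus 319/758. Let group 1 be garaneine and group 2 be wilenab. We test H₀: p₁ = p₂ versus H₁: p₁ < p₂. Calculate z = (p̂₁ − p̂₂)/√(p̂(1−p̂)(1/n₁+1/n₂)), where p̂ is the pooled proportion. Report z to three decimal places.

z = 0.646

p̂₁ = 49/108 = 0.45370, p̂₂ = 319/758 = 0.42084.
Pooled p̂ = (49+319)/(108+758) = 368/866 = 0.42494.
SE = √(0.244366 × 0.0105785) = 0.05084.
z = (0.45370 − 0.42084)/0.05084 = 0.03286/0.05084 = 0.646.
p-value = P(Z < 0.646) ≈ 0.7410.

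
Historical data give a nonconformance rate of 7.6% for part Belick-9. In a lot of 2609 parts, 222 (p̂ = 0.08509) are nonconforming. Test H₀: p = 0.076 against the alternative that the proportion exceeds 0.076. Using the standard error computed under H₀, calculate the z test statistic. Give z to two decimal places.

p̂ = 222/2609 = 0.0851.
Standard error under H₀: √(0.076×0.924/2609) = 0.0052.
z = (0.0851 − 0.076)/0.0052 = 0.0091/0.0052 = 1.75.

z = 1.75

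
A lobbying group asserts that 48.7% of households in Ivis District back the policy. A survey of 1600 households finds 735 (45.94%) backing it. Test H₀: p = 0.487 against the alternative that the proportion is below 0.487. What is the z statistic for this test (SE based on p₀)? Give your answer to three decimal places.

z = -2.211

p̂ = 735/1600 ≈ 0.459375.
Standard error under H₀: √(0.487×0.513/1600) = 0.012496.
z = (0.459375 − 0.487)/0.012496 = -0.027625/0.012496 = -2.211.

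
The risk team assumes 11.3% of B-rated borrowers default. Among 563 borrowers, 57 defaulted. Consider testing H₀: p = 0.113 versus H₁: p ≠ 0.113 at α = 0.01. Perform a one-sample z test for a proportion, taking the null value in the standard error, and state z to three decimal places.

p̂ = 57/563 = 0.101243.
Under H₀, SE = √(0.113·0.887/563) = √(0.00017803) = 0.013343.
z = (0.101243 − 0.113)/0.013343 = -0.011757/0.013343 = -0.881.
Two-sided p-value ≈ 2·Φ(−0.881) = 0.3783, so at α = 0.01 we fail to reject H₀.

z = -0.881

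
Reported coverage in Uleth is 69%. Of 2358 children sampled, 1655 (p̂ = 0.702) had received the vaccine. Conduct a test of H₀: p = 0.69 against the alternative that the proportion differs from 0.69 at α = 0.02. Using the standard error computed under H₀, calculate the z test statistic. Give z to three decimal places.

p̂ = 1655/2358 = 0.701866.
Standard error under H₀: √(0.69×0.31/2358) = 0.009524.
z = (0.701866 − 0.69)/0.009524 = 0.011866/0.009524 = 1.246.
Two-sided p-value ≈ 2·Φ(−1.246) = 0.2128; since p > α = 0.02, fail to reject H₀.

z = 1.246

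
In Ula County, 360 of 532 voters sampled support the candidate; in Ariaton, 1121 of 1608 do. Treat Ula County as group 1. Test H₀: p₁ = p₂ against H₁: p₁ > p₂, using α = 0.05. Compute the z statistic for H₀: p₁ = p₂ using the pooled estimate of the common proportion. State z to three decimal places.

z = -0.886

p̂₁ = 360/532 ≈ 0.67669, p̂₂ = 1121/1608 ≈ 0.69714.
Pooled p̂ = (360+1121)/(532+1608) = 1481/2140 = 0.69206.
SE = √(p̂(1−p̂)(1/n₁+1/n₂)) = √(0.69206·0.30794·0.00250159) = √(0.000533125) = 0.02309.
z = (0.67669 − 0.69714)/0.02309 = -0.02045/0.02309 = -0.886.
p-value = P(Z > -0.886) ≈ 0.8121; since p > α = 0.05, fail to reject H₀.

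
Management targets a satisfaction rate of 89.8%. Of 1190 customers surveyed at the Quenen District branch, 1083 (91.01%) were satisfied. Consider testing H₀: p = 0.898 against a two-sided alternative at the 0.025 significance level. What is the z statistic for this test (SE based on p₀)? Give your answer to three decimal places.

p̂ = 1083/1190 = 0.91008.
Under H₀, SE = √(0.898·0.102/1190) = √(7.69714e-05) = 0.00877.
z = (0.91008 − 0.898)/0.00877 = 0.01208/0.00877 = 1.377.
Two-sided p-value ≈ 2·Φ(−1.377) = 0.1684; since p > α = 0.025, fail to reject H₀.

z = 1.377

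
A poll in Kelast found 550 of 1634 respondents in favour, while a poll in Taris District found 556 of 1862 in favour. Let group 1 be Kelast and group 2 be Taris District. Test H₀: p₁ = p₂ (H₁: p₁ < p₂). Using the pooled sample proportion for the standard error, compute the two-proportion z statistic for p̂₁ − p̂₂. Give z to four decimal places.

z = 2.4101

p̂₁ = 550/1634 ≈ 0.336597, p̂₂ = 556/1862 ≈ 0.298604.
Pooled p̂ = (550+556)/(1634+1862) = 1106/3496 = 0.316362.
SE = √(p̂(1−p̂)(1/n₁+1/n₂)) = √(0.316362·0.683638·0.00114905) = √(0.000248513) = 0.015764.
z = (0.336597 − 0.298604)/0.015764 = 0.037993/0.015764 = 2.4101.
p-value = P(Z < 2.410) ≈ 0.9920.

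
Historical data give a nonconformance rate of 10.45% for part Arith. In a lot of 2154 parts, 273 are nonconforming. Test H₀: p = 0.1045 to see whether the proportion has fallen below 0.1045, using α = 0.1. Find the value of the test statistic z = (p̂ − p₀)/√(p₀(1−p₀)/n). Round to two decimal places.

p̂ = 273/2154 = 0.12674.
SE = √(p₀(1−p₀)/n) = √(0.09358/2154) = 0.00659.
z = (0.12674 − 0.1045)/0.00659 = 0.02224/0.00659 = 3.37.
p-value = P(Z < 3.374) ≈ 0.9996; since p > α = 0.1, fail to reject H₀.

z = 3.37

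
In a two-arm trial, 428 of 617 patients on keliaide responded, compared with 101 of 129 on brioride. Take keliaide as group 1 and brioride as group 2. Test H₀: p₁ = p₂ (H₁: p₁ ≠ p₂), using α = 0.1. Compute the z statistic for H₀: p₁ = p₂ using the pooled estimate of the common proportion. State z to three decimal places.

z = -2.030

p̂₁ = 428/617 ≈ 0.69368, p̂₂ = 101/129 ≈ 0.78295.
Pooled p̂ = (428+101)/(617+129) = 529/746 = 0.70912.
SE = √(p̂(1−p̂)(1/n₁+1/n₂)) = √(0.70912·0.29088·0.00937268) = √(0.00193331) = 0.04397.
z = (0.69368 − 0.78295)/0.04397 = -0.08927/0.04397 = -2.030.
p-value = 2·P(Z > 2.030) ≈ 0.0423. With α = 0.1, reject H₀.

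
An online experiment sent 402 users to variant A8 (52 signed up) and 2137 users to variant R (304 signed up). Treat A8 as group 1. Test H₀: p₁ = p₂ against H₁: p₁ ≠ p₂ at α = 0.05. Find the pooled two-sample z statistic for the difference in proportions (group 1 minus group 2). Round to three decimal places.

p̂₁ = 52/402 ≈ 0.12935, p̂₂ = 304/2137 ≈ 0.14226.
Pooled p̂ = (52+304)/(402+2137) = 356/2539 = 0.14021.
SE = √(0.120553 × 0.00295551) = 0.01888.
z = (0.12935 − 0.14226)/0.01888 = -0.01291/0.01888 = -0.684.
p-value = 2·P(Z > 0.684) ≈ 0.4943; since p > α = 0.05, fail to reject H₀.

z = -0.684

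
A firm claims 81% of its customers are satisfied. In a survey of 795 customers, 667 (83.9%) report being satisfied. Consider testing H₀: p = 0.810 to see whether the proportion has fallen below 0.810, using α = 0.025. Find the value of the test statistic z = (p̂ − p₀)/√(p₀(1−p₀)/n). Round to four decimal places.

p̂ = 667/795 ≈ 0.8389937.
Under H₀, SE = √(0.81·0.19/795) = √(0.000193585) = 0.0139135.
z = (0.8389937 − 0.81)/0.0139135 = 0.0289937/0.0139135 = 2.0839.
p-value = P(Z < 2.084) ≈ 0.9814; since p > α = 0.025, fail to reject H₀.

z = 2.0839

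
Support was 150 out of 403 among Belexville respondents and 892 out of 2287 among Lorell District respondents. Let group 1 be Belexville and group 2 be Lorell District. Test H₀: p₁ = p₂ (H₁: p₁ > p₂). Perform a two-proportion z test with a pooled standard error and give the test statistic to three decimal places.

p̂₁ = 150/403 ≈ 0.37221, p̂₂ = 892/2287 ≈ 0.39003.
Pooled p̂ = (150+892)/(403+2287) = 1042/2690 = 0.38736.
SE = √(p̂(1−p̂)(1/n₁+1/n₂)) = √(0.38736·0.61264·0.00291864) = √(0.00069263) = 0.02632.
z = (0.37221 − 0.39003)/0.02632 = -0.01782/0.02632 = -0.677.

z = -0.677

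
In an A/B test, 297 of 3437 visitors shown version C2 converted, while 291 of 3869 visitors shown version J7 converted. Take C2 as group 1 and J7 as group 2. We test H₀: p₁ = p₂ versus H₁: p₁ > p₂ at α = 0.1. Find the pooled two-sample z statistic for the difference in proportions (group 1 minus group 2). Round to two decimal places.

p̂₁ = 297/3437 = 0.08641, p̂₂ = 291/3869 = 0.07521.
Pooled p̂ = (297+291)/(3437+3869) = 588/7306 = 0.08048.
SE = √(0.0740045 × 0.000549416) = 0.00638.
z = (0.08641 − 0.07521)/0.00638 = 0.01120/0.00638 = 1.76.
p-value = P(Z > 1.756) ≈ 0.0395, so at α = 0.1 we reject H₀.

z = 1.76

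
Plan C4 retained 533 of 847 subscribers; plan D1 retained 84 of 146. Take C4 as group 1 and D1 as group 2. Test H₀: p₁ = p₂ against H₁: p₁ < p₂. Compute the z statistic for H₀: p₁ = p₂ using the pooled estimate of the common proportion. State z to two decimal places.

z = 1.24

p̂₁ = 533/847 = 0.6293, p̂₂ = 84/146 = 0.5753.
Pooled p̂ = (533+84)/(847+146) = 617/993 = 0.6213.
SE = √(0.235274 × 0.00802995) = 0.0435.
z = (0.6293 − 0.5753)/0.0435 = 0.0540/0.0435 = 1.24.
p-value = P(Z < 1.241) ≈ 0.8927.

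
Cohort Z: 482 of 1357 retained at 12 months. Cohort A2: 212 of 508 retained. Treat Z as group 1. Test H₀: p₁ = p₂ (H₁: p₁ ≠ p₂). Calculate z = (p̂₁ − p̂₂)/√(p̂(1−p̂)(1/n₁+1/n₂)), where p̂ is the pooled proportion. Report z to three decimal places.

p̂₁ = 482/1357 = 0.35520, p̂₂ = 212/508 = 0.41732.
Pooled p̂ = (482+212)/(1357+508) = 694/1865 = 0.37212.
SE = √(p̂(1−p̂)(1/n₁+1/n₂)) = √(0.37212·0.62788·0.00270542) = √(0.000632112) = 0.02514.
z = (0.35520 − 0.41732)/0.02514 = -0.06212/0.02514 = -2.471.

z = -2.471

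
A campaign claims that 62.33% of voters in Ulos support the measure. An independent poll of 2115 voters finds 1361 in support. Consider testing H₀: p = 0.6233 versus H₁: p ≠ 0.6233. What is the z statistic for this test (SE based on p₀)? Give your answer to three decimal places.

p̂ = 1361/2115 = 0.64350.
SE = √(p₀(1−p₀)/n) = √(0.2348/2115) = 0.01054.
z = (0.64350 − 0.6233)/0.01054 = 0.02020/0.01054 = 1.917.
p-value = 2·P(Z > 1.917) ≈ 0.0552.

z = 1.917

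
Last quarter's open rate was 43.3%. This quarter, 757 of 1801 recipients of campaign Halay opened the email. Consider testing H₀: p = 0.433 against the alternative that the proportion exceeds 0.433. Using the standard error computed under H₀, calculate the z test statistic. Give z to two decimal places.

z = -1.09

p̂ = 757/1801 = 0.4203.
SE = √(p₀(1−p₀)/n) = √(0.24551/1801) = 0.0117.
z = (0.4203 − 0.433)/0.0117 = -0.0127/0.0117 = -1.09.
p-value = P(Z > -1.086) ≈ 0.8612.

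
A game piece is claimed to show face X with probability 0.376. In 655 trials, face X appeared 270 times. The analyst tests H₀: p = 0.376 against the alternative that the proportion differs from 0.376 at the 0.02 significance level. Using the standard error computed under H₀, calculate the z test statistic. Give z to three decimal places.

z = 1.913

p̂ = 270/655 = 0.41221.
Standard error under H₀: √(0.376×0.624/655) = 0.01893.
z = (0.41221 − 0.376)/0.01893 = 0.03621/0.01893 = 1.913.
Two-sided p-value ≈ 2·Φ(−1.913) = 0.0557. With α = 0.02, fail to reject H₀.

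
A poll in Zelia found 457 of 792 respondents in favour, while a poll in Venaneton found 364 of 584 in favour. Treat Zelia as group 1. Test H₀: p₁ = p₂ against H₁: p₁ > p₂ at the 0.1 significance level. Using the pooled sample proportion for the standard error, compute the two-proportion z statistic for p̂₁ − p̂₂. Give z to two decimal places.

z = -1.73

p̂₁ = 457/792 ≈ 0.5770, p̂₂ = 364/584 ≈ 0.6233.
Pooled p̂ = (457+364)/(792+584) = 821/1376 = 0.5967.
SE = √(p̂(1−p̂)(1/n₁+1/n₂)) = √(0.5967·0.4033·0.00297496) = √(0.000715945) = 0.0268.
z = (0.5770 − 0.6233)/0.0268 = -0.0463/0.0268 = -1.73.
p-value = P(Z > -1.729) ≈ 0.9581; since p > α = 0.1, fail to reject H₀.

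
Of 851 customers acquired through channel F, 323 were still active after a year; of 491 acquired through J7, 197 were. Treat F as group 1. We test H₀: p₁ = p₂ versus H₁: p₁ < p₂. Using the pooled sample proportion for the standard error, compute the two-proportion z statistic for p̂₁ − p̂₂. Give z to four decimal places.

z = -0.7848

p̂₁ = 323/851 = 0.3795535, p̂₂ = 197/491 = 0.4012220.
Pooled p̂ = (323+197)/(851+491) = 520/1342 = 0.3874814.
SE = √(p̂(1−p̂)(1/n₁+1/n₂)) = √(0.3874814·0.6125186·0.00321175) = √(0.000762275) = 0.0276093.
z = (0.3795535 − 0.4012220)/0.0276093 = -0.0216685/0.0276093 = -0.7848.
p-value = P(Z < -0.785) ≈ 0.2163.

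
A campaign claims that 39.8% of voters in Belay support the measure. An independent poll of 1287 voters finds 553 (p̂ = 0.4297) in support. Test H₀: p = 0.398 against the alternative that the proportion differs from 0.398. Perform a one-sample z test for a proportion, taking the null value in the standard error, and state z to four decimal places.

p̂ = 553/1287 ≈ 0.429681.
SE = √(p₀(1−p₀)/n) = √(0.2396/1287) = 0.013644.
z = (0.429681 − 0.398)/0.013644 = 0.031681/0.013644 = 2.3220.

z = 2.3220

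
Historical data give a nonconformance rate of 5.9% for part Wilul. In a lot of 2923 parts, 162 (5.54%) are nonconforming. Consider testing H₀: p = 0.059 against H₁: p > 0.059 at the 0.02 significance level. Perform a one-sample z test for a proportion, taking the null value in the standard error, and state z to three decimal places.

z = -0.821

p̂ = 162/2923 = 0.05542.
Standard error under H₀: √(0.059×0.941/2923) = 0.00436.
z = (0.05542 − 0.059)/0.00436 = -0.00358/0.00436 = -0.821.
p-value = P(Z > -0.821) ≈ 0.7941; since p > α = 0.02, fail to reject H₀.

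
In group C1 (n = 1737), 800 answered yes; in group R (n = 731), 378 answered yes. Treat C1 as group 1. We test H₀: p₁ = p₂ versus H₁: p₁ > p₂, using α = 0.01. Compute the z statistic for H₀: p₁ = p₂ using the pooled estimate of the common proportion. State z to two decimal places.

p̂₁ = 800/1737 = 0.4606, p̂₂ = 378/731 = 0.5171.
Pooled p̂ = (800+378)/(1737+731) = 1178/2468 = 0.4773.
SE = √(0.249485 × 0.00194369) = 0.0220.
z = (0.4606 − 0.5171)/0.0220 = -0.0565/0.0220 = -2.57.
p-value = P(Z > -2.567) ≈ 0.9949, so at α = 0.01 we fail to reject H₀.

z = -2.57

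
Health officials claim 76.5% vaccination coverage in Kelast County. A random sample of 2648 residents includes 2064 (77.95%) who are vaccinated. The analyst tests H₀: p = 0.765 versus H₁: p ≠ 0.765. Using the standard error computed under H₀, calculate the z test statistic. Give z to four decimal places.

z = 1.7545

p̂ = 2064/2648 ≈ 0.7794562.
SE = √(p₀(1−p₀)/n) = √(0.17977/2648) = 0.0082396.
z = (0.7794562 − 0.765)/0.0082396 = 0.0144562/0.0082396 = 1.7545.
p-value = 2·P(Z > 1.754) ≈ 0.0793.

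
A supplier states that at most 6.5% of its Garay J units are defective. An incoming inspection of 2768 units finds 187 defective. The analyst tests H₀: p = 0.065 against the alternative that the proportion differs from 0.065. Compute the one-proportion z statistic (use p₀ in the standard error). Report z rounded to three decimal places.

p̂ = 187/2768 ≈ 0.06756.
Standard error under H₀: √(0.065×0.935/2768) = 0.00469.
z = (0.06756 − 0.065)/0.00469 = 0.00256/0.00469 = 0.546.

z = 0.546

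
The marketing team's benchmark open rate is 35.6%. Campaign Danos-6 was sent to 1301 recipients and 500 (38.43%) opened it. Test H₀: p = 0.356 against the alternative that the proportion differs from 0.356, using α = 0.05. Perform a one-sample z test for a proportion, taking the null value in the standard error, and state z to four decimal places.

z = 2.1333

p̂ = 500/1301 ≈ 0.384320.
Under H₀, SE = √(0.356·0.644/1301) = √(0.000176221) = 0.013275.
z = (0.384320 − 0.356)/0.013275 = 0.028320/0.013275 = 2.1333.
Two-sided p-value ≈ 2·Φ(−2.133) = 0.0329; since p < α = 0.05, reject H₀.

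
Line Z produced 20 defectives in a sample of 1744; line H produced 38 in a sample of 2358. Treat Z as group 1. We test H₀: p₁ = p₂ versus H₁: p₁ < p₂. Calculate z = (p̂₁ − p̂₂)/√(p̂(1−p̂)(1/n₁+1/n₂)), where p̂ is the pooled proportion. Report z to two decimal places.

z = -1.25

p̂₁ = 20/1744 ≈ 0.01147, p̂₂ = 38/2358 ≈ 0.01612.
Pooled p̂ = (20+38)/(1744+2358) = 58/4102 = 0.01414.
SE = √(0.0139395 × 0.000997483) = 0.00373.
z = (0.01147 − 0.01612)/0.00373 = -0.00465/0.00373 = -1.25.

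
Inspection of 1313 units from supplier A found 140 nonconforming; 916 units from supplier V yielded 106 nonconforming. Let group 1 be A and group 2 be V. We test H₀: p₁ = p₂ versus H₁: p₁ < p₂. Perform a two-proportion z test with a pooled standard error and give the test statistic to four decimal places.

p̂₁ = 140/1313 ≈ 0.1066260, p̂₂ = 106/916 ≈ 0.1157205.
Pooled p̂ = (140+106)/(1313+916) = 246/2229 = 0.1103634.
SE = √(0.0981833 × 0.00185332) = 0.0134894.
z = (0.1066260 − 0.1157205)/0.0134894 = -0.0090945/0.0134894 = -0.6742.

z = -0.6742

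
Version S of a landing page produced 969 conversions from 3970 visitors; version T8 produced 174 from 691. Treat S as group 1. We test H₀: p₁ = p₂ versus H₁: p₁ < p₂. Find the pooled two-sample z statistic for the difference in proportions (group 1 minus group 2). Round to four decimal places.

z = -0.4358

p̂₁ = 969/3970 ≈ 0.244081, p̂₂ = 174/691 ≈ 0.251809.
Pooled p̂ = (969+174)/(3970+691) = 1143/4661 = 0.245226.
SE = √(0.18509 × 0.00169907) = 0.017734.
z = (0.244081 − 0.251809)/0.017734 = -0.007728/0.017734 = -0.4358.
p-value = P(Z < -0.436) ≈ 0.3315.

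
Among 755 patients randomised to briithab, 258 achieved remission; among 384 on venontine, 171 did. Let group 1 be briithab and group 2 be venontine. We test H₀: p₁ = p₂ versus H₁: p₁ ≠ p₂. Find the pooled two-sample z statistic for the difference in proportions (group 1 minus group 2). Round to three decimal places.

z = -3.411

p̂₁ = 258/755 ≈ 0.34172, p̂₂ = 171/384 ≈ 0.44531.
Pooled p̂ = (258+171)/(755+384) = 429/1139 = 0.37665.
SE = √(p̂(1−p̂)(1/n₁+1/n₂)) = √(0.37665·0.62335·0.00392867) = √(0.000922388) = 0.03037.
z = (0.34172 − 0.44531)/0.03037 = -0.10359/0.03037 = -3.411.
p-value = 2·P(Z > 3.411) ≈ 0.0006.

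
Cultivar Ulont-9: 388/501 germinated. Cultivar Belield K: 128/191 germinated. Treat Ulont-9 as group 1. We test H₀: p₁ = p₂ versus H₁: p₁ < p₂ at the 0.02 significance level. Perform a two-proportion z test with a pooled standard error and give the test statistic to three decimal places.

z = 2.816

p̂₁ = 388/501 ≈ 0.77445, p̂₂ = 128/191 ≈ 0.67016.
Pooled p̂ = (388+128)/(501+191) = 516/692 = 0.74566.
SE = √(p̂(1−p̂)(1/n₁+1/n₂)) = √(0.74566·0.25434·0.00723161) = √(0.00137147) = 0.03703.
z = (0.77445 − 0.67016)/0.03703 = 0.10429/0.03703 = 2.816.
p-value = P(Z < 2.816) ≈ 0.9976, so at α = 0.02 we fail to reject H₀.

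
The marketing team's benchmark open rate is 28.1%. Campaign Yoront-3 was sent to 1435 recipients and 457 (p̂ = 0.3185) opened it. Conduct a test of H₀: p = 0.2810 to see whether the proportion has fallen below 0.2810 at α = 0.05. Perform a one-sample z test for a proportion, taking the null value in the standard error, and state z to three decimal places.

p̂ = 457/1435 = 0.318467.
Standard error under H₀: √(0.281×0.719/1435) = 0.011866.
z = (0.318467 − 0.281)/0.011866 = 0.037467/0.011866 = 3.158.
p-value = P(Z < 3.158) ≈ 0.9992; since p > α = 0.05, fail to reject H₀.

z = 3.158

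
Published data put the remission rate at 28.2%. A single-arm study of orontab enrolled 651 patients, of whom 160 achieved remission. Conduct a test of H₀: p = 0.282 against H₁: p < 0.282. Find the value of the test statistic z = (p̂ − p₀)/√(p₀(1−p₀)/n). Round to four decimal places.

z = -2.0540

p̂ = 160/651 ≈ 0.245776.
SE = √(p₀(1−p₀)/n) = √(0.20248/651) = 0.017636.
z = (0.245776 − 0.282)/0.017636 = -0.036224/0.017636 = -2.0540.
p-value = P(Z < -2.054) ≈ 0.0200.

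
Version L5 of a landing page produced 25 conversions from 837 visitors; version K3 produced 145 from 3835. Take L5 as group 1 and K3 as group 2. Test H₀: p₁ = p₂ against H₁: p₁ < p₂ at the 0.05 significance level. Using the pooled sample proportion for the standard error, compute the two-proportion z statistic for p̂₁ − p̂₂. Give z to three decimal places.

z = -1.112

p̂₁ = 25/837 = 0.02987, p̂₂ = 145/3835 = 0.03781.
Pooled p̂ = (25+145)/(837+3835) = 170/4672 = 0.03639.
SE = √(0.035063 × 0.0014555) = 0.00714.
z = (0.02987 − 0.03781)/0.00714 = -0.00794/0.00714 = -1.112.
p-value = P(Z < -1.112) ≈ 0.1332, so at α = 0.05 we fail to reject H₀.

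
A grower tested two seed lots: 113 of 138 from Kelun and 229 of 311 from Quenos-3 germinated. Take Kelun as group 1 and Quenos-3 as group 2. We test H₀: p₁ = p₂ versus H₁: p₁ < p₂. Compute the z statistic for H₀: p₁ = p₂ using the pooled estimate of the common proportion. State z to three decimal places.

p̂₁ = 113/138 ≈ 0.81884, p̂₂ = 229/311 ≈ 0.73633.
Pooled p̂ = (113+229)/(138+311) = 342/449 = 0.76169.
SE = √(0.181517 × 0.0104618) = 0.04358.
z = (0.81884 − 0.73633)/0.04358 = 0.08251/0.04358 = 1.893.

z = 1.893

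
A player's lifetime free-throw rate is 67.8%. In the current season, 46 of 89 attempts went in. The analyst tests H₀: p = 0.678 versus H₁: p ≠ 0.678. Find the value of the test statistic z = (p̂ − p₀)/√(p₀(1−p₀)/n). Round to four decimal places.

p̂ = 46/89 ≈ 0.5168539.
Under H₀, SE = √(0.678·0.322/89) = √(0.00245299) = 0.0495277.
z = (0.5168539 − 0.678)/0.0495277 = -0.1611461/0.0495277 = -3.2537.
p-value = 2·P(Z > 3.254) ≈ 0.0011.

z = -3.2537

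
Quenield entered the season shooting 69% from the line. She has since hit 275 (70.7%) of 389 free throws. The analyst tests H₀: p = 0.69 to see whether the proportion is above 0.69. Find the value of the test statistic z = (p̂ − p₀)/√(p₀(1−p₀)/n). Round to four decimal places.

z = 0.7224

p̂ = 275/389 ≈ 0.7069409.
SE = √(p₀(1−p₀)/n) = √(0.2139/389) = 0.0234493.
z = (0.7069409 − 0.69)/0.0234493 = 0.0169409/0.0234493 = 0.7224.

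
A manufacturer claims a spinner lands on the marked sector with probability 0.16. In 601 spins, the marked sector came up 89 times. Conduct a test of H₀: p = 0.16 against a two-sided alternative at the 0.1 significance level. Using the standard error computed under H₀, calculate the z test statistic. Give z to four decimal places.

p̂ = 89/601 ≈ 0.1480865.
Under H₀, SE = √(0.16·0.84/601) = √(0.000223627) = 0.0149542.
z = (0.1480865 − 0.16)/0.0149542 = -0.0119135/0.0149542 = -0.7967.
p-value = 2·P(Z > 0.797) ≈ 0.4256, so at α = 0.1 we fail to reject H₀.

z = -0.7967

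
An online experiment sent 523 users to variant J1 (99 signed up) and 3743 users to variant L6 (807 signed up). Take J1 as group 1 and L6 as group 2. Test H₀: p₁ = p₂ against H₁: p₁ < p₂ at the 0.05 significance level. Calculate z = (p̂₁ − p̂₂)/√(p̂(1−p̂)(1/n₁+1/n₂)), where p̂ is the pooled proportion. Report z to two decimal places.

p̂₁ = 99/523 = 0.1893, p̂₂ = 807/3743 = 0.2156.
Pooled p̂ = (99+807)/(523+3743) = 906/4266 = 0.2124.
SE = √(0.167273 × 0.00217921) = 0.0191.
z = (0.1893 − 0.2156)/0.0191 = -0.0263/0.0191 = -1.38.
p-value = P(Z < -1.378) ≈ 0.0841, so at α = 0.05 we fail to reject H₀.

z = -1.38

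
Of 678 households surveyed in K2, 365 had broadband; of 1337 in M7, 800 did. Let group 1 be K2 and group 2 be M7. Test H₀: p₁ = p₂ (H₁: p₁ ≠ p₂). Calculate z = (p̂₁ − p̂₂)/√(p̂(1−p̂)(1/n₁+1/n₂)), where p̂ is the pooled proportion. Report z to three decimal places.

p̂₁ = 365/678 = 0.53835, p̂₂ = 800/1337 = 0.59835.
Pooled p̂ = (365+800)/(678+1337) = 1165/2015 = 0.57816.
SE = √(p̂(1−p̂)(1/n₁+1/n₂)) = √(0.57816·0.42184·0.00222287) = √(0.000542137) = 0.02328.
z = (0.53835 − 0.59835)/0.02328 = -0.06000/0.02328 = -2.577.
p-value = 2·P(Z > 2.577) ≈ 0.0100.

z = -2.577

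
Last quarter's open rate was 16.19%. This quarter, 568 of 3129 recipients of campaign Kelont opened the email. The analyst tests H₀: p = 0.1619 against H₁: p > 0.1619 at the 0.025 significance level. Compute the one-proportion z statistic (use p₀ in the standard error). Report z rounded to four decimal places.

z = 2.9806

p̂ = 568/3129 = 0.1815276.
SE = √(p₀(1−p₀)/n) = √(0.13569/3129) = 0.0065852.
z = (0.1815276 − 0.1619)/0.0065852 = 0.0196276/0.0065852 = 2.9806.
p-value = P(Z > 2.981) ≈ 0.0014; since p < α = 0.025, reject H₀.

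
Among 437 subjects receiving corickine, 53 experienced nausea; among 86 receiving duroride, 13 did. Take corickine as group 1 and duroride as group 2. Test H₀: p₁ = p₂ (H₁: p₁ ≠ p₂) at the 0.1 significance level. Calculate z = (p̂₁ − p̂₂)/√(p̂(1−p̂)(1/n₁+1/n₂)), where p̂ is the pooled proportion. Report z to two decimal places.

p̂₁ = 53/437 = 0.1213, p̂₂ = 13/86 = 0.1512.
Pooled p̂ = (53+13)/(437+86) = 66/523 = 0.1262.
SE = √(p̂(1−p̂)(1/n₁+1/n₂)) = √(0.1262·0.8738·0.0139162) = √(0.00153454) = 0.0392.
z = (0.1213 − 0.1512)/0.0392 = -0.0299/0.0392 = -0.76.
p-value = 2·P(Z > 0.763) ≈ 0.4456; since p > α = 0.1, fail to reject H₀.

z = -0.76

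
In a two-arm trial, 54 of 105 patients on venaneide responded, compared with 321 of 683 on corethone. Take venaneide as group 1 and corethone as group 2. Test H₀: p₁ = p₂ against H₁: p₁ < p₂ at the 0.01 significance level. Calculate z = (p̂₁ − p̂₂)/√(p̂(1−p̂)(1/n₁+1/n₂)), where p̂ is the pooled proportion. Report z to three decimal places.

z = 0.846

p̂₁ = 54/105 ≈ 0.51429, p̂₂ = 321/683 ≈ 0.46999.
Pooled p̂ = (54+321)/(105+683) = 375/788 = 0.47589.
SE = √(0.249419 × 0.0109879) = 0.05235.
z = (0.51429 − 0.46999)/0.05235 = 0.04430/0.05235 = 0.846.
p-value = P(Z < 0.846) ≈ 0.8013; since p > α = 0.01, fail to reject H₀.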